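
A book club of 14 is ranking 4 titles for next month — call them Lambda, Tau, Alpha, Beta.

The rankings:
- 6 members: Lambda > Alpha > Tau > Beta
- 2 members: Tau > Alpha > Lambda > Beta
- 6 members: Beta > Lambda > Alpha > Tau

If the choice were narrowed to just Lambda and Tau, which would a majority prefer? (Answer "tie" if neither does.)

Ballots ranking Lambda above Tau: 6 + 6 = 12.
Ballots ranking Tau above Lambda: 14 − 12 = 2.
Lambda wins the head-to-head 12–2.

Lambda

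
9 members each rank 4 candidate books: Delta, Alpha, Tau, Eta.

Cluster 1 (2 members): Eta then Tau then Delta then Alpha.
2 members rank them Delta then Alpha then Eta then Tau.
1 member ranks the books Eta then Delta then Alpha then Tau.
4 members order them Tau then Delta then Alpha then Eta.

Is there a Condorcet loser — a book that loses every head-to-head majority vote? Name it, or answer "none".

Pairwise majorities:
Delta vs Alpha: Delta preferred on 2+2+1+4 = 9 ballots; Delta wins 9–0.
Delta vs Tau: 3 to 6, Tau.
Delta vs Eta: Delta, 6–3.
Alpha–Tau: Tau 6–3.
Alpha vs Eta: Alpha wins 6–3.
Tau–Eta: Eta 5–4.
No book is winless: Delta beats Alpha; Alpha beats Eta; Tau beats Delta; Eta beats Tau. There is no Condorcet loser.

none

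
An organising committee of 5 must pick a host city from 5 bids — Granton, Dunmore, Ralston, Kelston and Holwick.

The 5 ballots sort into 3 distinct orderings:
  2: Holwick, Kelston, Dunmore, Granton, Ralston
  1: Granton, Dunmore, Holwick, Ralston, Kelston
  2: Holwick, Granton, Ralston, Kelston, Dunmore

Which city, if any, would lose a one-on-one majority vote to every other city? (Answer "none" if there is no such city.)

none

Pairwise majorities:
Granton vs Dunmore: Granton preferred on 1+2 = 3 ballots; Granton wins 3–2.
Granton vs Ralston: 5 to 0, Granton.
Granton vs Kelston: 3 to 2, Granton.
Granton vs Holwick: Granton preferred on 1 ballot; Holwick wins 4–1.
Dunmore–Ralston: Dunmore 3–2.
Dunmore vs Kelston: Kelston wins 4–1.
Dunmore vs Holwick: Dunmore is ranked higher on 1 ballot, Holwick on 4. Holwick wins 4–1.
Ralston vs Kelston: 1+2 = 3 for Ralston, 2 for Kelston — Ralston by 3–2.
Ralston vs Holwick: Ralston is ranked higher on 0 ballots, Holwick on 5. Holwick wins 5–0.
Kelston vs Holwick: 0 to 5, Holwick.
Each city has at least one pairwise win (Granton beats Dunmore; Dunmore beats Ralston; Ralston beats Kelston; Kelston beats Dunmore; Holwick beats Granton) — no Condorcet loser.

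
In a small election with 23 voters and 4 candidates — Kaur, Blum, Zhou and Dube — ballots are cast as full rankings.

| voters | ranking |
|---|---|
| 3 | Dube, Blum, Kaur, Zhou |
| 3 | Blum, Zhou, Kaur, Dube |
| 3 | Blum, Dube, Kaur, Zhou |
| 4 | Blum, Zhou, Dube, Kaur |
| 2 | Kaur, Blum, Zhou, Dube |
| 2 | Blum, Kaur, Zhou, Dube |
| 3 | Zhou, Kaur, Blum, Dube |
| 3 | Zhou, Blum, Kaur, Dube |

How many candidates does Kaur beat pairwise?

1

Kaur against each rival (23 voters):
Kaur vs Blum: Blum wins 18–5.
Kaur vs Zhou: Kaur is ranked higher on 3+3+2+2 = 10 ballots, Zhou on 13. Zhou wins 13–10.
Kaur vs Dube: Kaur preferred on 3+2+2+3+3 = 13 ballots; Kaur wins 13–10.
Kaur beats Dube; loses to Blum, Zhou — 1 pairwise win.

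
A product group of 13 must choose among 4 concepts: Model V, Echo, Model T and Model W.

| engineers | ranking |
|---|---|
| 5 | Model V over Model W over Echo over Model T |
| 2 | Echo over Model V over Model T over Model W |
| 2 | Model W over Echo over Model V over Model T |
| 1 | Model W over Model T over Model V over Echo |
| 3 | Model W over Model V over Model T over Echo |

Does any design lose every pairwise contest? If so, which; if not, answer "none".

Model T

Head-to-head results (13 engineers):
Model V vs Echo: Model V wins 9–4.
Model V vs Model T: 12 to 1, Model V.
Model V vs Model W: 5+2 = 7 for Model V, 6 for Model W — Model V by 7–6.
Echo vs Model T: Echo wins 9–4.
Echo vs Model W: Model W, 11–2.
Model T vs Model W: 2 for Model T, 11 for Model W — Model W by 11–2.
Model T is beaten in every head-to-head and is the Condorcet loser.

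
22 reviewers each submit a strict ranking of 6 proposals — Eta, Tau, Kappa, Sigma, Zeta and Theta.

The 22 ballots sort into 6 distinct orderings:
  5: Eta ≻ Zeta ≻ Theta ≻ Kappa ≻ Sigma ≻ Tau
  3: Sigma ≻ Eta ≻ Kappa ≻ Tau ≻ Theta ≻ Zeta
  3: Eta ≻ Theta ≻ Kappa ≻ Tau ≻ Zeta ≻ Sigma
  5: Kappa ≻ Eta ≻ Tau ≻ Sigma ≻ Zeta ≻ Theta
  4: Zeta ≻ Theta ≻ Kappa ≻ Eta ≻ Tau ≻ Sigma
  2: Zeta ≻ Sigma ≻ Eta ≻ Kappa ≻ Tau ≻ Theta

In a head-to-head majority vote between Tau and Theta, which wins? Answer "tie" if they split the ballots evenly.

Ballots ranking Tau above Theta: 3 + 5 + 2 = 10.
Ballots ranking Theta above Tau: 22 − 10 = 12.
Theta wins the head-to-head 12–10.

Theta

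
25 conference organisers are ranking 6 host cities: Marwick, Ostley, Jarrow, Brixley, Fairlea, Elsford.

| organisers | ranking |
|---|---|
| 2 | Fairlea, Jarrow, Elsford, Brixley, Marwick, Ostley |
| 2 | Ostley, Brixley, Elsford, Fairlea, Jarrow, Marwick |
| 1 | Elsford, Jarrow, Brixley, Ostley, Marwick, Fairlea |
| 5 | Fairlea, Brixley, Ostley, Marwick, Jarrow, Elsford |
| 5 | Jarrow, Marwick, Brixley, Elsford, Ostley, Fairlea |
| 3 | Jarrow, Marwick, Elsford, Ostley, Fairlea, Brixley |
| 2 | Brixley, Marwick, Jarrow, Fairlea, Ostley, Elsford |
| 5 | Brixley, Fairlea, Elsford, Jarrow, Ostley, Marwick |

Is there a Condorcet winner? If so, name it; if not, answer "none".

Pairwise majorities:
Marwick vs Ostley: Marwick is ranked higher on 2+5+3+2 = 12 ballots, Ostley on 13. Ostley wins 13–12.
Marwick vs Jarrow: Jarrow, 18–7.
Marwick vs Brixley: 8 to 17, Brixley.
Marwick vs Fairlea: Marwick is ranked higher on 1+5+3+2 = 11 ballots, Fairlea on 14. Fairlea wins 14–11.
Marwick vs Elsford: 15 to 10, Marwick.
Ostley–Jarrow: Jarrow 18–7.
Ostley vs Brixley: 2+3 = 5 for Ostley, 20 for Brixley — Brixley by 20–5.
Ostley vs Fairlea: 2+1+5+3 = 11 for Ostley, 14 for Fairlea — Fairlea by 14–11.
Ostley vs Elsford: Elsford, 16–9.
Jarrow vs Brixley: Jarrow preferred on 2+1+5+3 = 11 ballots; Brixley wins 14–11.
Jarrow vs Fairlea: Jarrow is ranked higher on 1+5+3+2 = 11 ballots, Fairlea on 14. Fairlea wins 14–11.
Jarrow vs Elsford: Jarrow, 17–8.
Brixley vs Fairlea: Brixley wins 15–10.
Brixley–Elsford: Brixley 19–6.
Fairlea vs Elsford: Fairlea is ranked higher on 2+5+2+5 = 14 ballots, Elsford on 11. Fairlea wins 14–11.
Brixley beats each of Marwick, Ostley, Jarrow, Fairlea, Elsford — Brixley is the Condorcet winner.

Brixley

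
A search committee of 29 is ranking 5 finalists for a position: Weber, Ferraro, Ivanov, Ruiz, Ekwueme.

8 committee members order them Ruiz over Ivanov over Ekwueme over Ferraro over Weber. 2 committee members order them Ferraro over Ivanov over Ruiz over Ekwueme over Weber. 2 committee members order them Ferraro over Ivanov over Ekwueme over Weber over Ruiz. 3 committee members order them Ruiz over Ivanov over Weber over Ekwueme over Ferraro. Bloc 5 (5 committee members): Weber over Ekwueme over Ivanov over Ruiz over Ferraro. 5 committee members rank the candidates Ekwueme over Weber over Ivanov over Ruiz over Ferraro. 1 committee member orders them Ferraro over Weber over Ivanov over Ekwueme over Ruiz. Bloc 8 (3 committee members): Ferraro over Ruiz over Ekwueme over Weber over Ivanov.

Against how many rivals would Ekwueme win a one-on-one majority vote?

2

Ekwueme against each rival (29 committee members):
Ekwueme vs Weber: 20 to 9, Ekwueme.
Ekwueme–Ferraro: Ekwueme 21–8.
Ekwueme–Ivanov: Ivanov 16–13.
Ekwueme vs Ruiz: Ruiz wins 16–13.
Ekwueme beats Weber, Ferraro; loses to Ivanov, Ruiz — 2 pairwise wins.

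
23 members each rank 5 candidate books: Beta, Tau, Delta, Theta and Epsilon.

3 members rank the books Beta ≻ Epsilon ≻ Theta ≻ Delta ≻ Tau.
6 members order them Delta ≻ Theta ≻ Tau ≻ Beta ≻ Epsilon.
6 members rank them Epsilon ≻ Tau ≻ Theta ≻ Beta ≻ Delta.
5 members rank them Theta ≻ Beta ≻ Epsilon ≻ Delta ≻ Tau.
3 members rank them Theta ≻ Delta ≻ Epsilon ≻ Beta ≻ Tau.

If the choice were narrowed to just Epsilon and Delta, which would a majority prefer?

Epsilon

Ballots ranking Epsilon above Delta: 3 + 6 + 5 = 14.
Ballots ranking Delta above Epsilon: 23 − 14 = 9.
Epsilon wins the head-to-head 14–9.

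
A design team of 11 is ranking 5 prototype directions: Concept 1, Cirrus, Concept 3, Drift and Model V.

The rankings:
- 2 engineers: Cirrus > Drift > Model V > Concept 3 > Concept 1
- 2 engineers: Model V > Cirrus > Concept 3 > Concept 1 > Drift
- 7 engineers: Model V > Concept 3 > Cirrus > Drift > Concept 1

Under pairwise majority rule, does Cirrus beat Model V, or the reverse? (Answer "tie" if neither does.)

Model V

Ballots ranking Cirrus above Model V: 2.
Ballots ranking Model V above Cirrus: 11 − 2 = 9.
Model V wins the head-to-head 9–2.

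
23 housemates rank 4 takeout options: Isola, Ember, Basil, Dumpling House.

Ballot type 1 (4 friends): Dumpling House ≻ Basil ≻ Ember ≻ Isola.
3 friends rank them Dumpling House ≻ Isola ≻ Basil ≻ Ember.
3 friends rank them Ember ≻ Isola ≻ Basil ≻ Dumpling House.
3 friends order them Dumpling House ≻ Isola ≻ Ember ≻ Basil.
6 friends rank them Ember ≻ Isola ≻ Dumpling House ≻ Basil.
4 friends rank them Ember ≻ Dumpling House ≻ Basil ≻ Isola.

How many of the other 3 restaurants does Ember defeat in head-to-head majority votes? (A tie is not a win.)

3

Ember against each rival (23 friends):
Ember vs Isola: Ember wins 17–6.
Ember vs Basil: Ember preferred on 3+3+6+4 = 16 ballots; Ember wins 16–7.
Ember vs Dumpling House: Ember wins 13–10.
Ember beats Isola, Basil, Dumpling House — 3 pairwise wins.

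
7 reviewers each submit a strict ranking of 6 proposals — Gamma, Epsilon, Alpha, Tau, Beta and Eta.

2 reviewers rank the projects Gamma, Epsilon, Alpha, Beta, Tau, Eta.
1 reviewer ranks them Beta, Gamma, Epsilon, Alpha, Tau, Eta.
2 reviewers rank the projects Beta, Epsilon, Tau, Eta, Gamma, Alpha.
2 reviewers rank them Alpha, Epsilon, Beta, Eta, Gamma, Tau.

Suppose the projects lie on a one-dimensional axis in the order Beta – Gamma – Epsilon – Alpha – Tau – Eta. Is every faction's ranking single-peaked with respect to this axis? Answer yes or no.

Axis positions: Beta=1, Gamma=2, Epsilon=3, Alpha=4, Tau=5, Eta=6.
Faction 1 (peak Gamma at position 2): ranking walks positions 2-3-4-1-5-6, expanding outward from the peak — single-peaked.
Faction 2 (peak Beta at position 1): ranking walks positions 1-2-3-4-5-6, expanding outward from the peak — single-peaked.
Faction 3: ranking walks positions 1-3-5-6-2-4; Epsilon is ranked above Gamma even though Gamma lies between Epsilon and the peak Beta on the axis — preferences dip and rise again. Not single-peaked.
Faction 4: ranking walks positions 4-3-1-6-2-5; Beta is ranked above Gamma even though Gamma lies between Beta and the peak Alpha on the axis — preferences dip and rise again. Not single-peaked.
Faction 3 violates single-peakedness, so the profile is not single-peaked on this axis.

no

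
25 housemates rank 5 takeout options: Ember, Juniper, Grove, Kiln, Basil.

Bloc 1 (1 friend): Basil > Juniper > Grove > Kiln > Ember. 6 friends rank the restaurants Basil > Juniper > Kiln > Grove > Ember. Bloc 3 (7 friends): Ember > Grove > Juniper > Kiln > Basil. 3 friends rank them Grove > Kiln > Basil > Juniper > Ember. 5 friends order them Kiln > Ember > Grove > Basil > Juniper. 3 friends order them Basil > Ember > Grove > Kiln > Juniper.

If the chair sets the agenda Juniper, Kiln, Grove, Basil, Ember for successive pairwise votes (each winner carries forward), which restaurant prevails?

Ember

Round 1: Juniper vs Kiln — 14–11, Juniper advances.
Round 2: Juniper vs Grove — 7–18, Grove advances.
Round 3: Grove vs Basil — 15–10, Grove advances.
Round 4: Grove vs Ember — 10–15, Ember advances.
Ember survives the agenda.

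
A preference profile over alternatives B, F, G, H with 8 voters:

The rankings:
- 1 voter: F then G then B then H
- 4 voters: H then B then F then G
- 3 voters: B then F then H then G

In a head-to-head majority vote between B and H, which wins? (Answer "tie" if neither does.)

Ballots ranking B above H: 1 + 3 = 4.
Ballots ranking H above B: 8 − 4 = 4.
4–4: the pair ties.

tie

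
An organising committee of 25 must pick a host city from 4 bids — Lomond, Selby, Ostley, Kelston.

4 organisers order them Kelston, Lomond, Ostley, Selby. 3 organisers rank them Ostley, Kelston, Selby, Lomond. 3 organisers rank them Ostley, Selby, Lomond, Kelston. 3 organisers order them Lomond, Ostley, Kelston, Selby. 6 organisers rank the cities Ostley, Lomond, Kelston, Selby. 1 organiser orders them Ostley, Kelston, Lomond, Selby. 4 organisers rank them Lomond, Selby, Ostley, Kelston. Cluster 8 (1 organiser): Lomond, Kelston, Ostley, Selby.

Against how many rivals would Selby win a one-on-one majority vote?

Selby against each rival (25 organisers):
Selby vs Lomond: Selby preferred on 3+3 = 6 ballots; Lomond wins 19–6.
Selby–Ostley: Ostley 21–4.
Selby vs Kelston: 3+4 = 7 for Selby, 18 for Kelston — Kelston by 18–7.
Selby beats no one; loses to Lomond, Ostley, Kelston — 0 pairwise wins.

0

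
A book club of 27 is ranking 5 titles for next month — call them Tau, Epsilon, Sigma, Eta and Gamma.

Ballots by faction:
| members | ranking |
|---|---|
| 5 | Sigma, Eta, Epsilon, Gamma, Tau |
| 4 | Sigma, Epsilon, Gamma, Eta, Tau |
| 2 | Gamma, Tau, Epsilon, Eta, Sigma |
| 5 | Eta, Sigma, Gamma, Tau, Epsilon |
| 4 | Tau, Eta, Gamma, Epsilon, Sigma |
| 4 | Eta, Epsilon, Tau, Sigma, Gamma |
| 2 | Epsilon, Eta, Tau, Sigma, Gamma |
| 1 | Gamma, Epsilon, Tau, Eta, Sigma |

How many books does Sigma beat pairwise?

Sigma against each rival (27 members):
Sigma vs Tau: Sigma preferred on 5+4+5 = 14 ballots; Sigma wins 14–13.
Sigma vs Epsilon: Sigma, 14–13.
Sigma vs Eta: Eta, 18–9.
Sigma vs Gamma: Sigma, 20–7.
Sigma beats Tau, Epsilon, Gamma; loses to Eta — 3 pairwise wins.

3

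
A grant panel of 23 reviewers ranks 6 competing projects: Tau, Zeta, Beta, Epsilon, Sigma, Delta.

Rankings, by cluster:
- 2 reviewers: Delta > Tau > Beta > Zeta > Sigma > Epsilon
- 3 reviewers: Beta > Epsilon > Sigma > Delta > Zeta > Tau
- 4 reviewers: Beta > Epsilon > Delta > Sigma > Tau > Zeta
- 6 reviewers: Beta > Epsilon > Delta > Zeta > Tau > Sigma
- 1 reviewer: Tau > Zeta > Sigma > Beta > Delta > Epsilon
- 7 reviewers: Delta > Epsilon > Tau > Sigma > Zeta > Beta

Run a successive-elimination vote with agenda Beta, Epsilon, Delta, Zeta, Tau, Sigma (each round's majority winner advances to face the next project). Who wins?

Round 1: Beta vs Epsilon — 16–7, Beta advances.
Round 2: Beta vs Delta — 14–9, Beta advances.
Round 3: Beta vs Zeta — 15–8, Beta advances.
Round 4: Beta vs Tau — 13–10, Beta advances.
Round 5: Beta vs Sigma — 15–8, Beta advances.
The agenda winner is Beta.

Beta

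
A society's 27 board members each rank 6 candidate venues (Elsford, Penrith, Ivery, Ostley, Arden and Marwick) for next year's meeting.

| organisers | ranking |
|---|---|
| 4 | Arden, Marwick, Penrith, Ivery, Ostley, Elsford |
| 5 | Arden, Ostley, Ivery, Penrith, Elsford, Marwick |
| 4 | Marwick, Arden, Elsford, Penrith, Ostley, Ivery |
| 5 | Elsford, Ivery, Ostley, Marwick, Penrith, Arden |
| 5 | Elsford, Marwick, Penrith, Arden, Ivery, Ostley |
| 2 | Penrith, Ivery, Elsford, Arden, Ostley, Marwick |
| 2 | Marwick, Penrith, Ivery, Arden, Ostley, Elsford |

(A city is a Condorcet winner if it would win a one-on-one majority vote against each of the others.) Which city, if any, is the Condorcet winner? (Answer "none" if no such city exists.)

none

Check each pair by majority over 27 ballots:
Elsford vs Penrith: 4+5+5 = 14 for Elsford, 13 for Penrith — Elsford by 14–13.
Elsford vs Ivery: Elsford is ranked higher on 4+5+5 = 14 ballots, Ivery on 13. Elsford wins 14–13.
Elsford vs Ostley: Elsford preferred on 4+5+5+2 = 16 ballots; Elsford wins 16–11.
Elsford vs Arden: 12 to 15, Arden.
Elsford vs Marwick: 17 to 10, Elsford.
Penrith vs Ivery: Penrith preferred on 4+4+5+2+2 = 17 ballots; Penrith wins 17–10.
Penrith vs Ostley: 17 to 10, Penrith.
Penrith vs Arden: Penrith preferred on 5+5+2+2 = 14 ballots; Penrith wins 14–13.
Penrith vs Marwick: 5+2 = 7 for Penrith, 20 for Marwick — Marwick by 20–7.
Ivery vs Ostley: Ivery is ranked higher on 4+5+5+2+2 = 18 ballots, Ostley on 9. Ivery wins 18–9.
Ivery vs Arden: Ivery preferred on 5+2+2 = 9 ballots; Arden wins 18–9.
Ivery vs Marwick: 12 to 15, Marwick.
Ostley vs Arden: 5 for Ostley, 22 for Arden — Arden by 22–5.
Ostley vs Marwick: 5+5+2 = 12 for Ostley, 15 for Marwick — Marwick by 15–12.
Arden vs Marwick: Arden preferred on 4+5+2 = 11 ballots; Marwick wins 16–11.
Each city drops at least one matchup (Elsford loses to Arden; Penrith loses to Elsford; Ivery loses to Elsford; Ostley loses to Elsford; Arden loses to Penrith; Marwick loses to Elsford); the cycle Elsford → Penrith → Arden → Elsford rules out a Condorcet winner.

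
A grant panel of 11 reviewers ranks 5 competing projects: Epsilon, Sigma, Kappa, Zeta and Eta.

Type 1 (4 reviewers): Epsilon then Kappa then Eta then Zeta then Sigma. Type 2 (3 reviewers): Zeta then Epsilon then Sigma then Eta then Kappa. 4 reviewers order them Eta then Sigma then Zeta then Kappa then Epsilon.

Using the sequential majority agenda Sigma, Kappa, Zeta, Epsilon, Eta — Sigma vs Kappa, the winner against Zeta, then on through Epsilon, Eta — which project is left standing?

Eta

Round 1: Sigma vs Kappa — 7–4, Sigma advances.
Round 2: Sigma vs Zeta — 4–7, Zeta advances.
Round 3: Zeta vs Epsilon — 7–4, Zeta advances.
Round 4: Zeta vs Eta — 3–8, Eta advances.
Eta survives the agenda.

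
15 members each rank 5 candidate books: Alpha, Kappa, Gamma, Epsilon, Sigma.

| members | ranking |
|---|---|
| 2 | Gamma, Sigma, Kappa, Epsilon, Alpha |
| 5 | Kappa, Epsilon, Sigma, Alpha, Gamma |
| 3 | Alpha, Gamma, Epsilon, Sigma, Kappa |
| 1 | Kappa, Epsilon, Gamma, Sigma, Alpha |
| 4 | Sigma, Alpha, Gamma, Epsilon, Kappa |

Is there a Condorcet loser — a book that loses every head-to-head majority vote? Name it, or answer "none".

none

Pairwise majorities:
Alpha vs Kappa: 7 to 8, Kappa.
Alpha vs Gamma: 5+3+4 = 12 for Alpha, 3 for Gamma — Alpha by 12–3.
Alpha vs Epsilon: 7 to 8, Epsilon.
Alpha–Sigma: Sigma 12–3.
Kappa vs Gamma: Gamma, 9–6.
Kappa vs Epsilon: Kappa wins 8–7.
Kappa vs Sigma: Kappa is ranked higher on 5+1 = 6 ballots, Sigma on 9. Sigma wins 9–6.
Gamma vs Epsilon: Gamma is ranked higher on 2+3+4 = 9 ballots, Epsilon on 6. Gamma wins 9–6.
Gamma vs Sigma: Gamma preferred on 2+3+1 = 6 ballots; Sigma wins 9–6.
Epsilon vs Sigma: Epsilon is ranked higher on 5+3+1 = 9 ballots, Sigma on 6. Epsilon wins 9–6.
No book is winless: Alpha beats Gamma; Kappa beats Alpha; Gamma beats Kappa; Epsilon beats Alpha; Sigma beats Alpha. There is no Condorcet loser.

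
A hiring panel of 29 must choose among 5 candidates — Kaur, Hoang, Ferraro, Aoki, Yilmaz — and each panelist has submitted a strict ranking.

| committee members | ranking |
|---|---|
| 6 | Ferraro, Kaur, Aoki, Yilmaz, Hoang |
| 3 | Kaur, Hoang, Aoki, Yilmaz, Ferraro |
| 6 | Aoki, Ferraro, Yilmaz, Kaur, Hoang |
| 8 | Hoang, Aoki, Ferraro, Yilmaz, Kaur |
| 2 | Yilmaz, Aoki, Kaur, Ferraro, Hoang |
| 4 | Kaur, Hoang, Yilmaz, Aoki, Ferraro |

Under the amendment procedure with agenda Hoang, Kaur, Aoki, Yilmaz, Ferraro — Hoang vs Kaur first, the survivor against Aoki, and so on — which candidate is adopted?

Round 1: Hoang vs Kaur — 8–21, Kaur advances.
Round 2: Kaur vs Aoki — 13–16, Aoki advances.
Round 3: Aoki vs Yilmaz — 23–6, Aoki advances.
Round 4: Aoki vs Ferraro — 23–6, Aoki advances.
Aoki survives the agenda.

Aoki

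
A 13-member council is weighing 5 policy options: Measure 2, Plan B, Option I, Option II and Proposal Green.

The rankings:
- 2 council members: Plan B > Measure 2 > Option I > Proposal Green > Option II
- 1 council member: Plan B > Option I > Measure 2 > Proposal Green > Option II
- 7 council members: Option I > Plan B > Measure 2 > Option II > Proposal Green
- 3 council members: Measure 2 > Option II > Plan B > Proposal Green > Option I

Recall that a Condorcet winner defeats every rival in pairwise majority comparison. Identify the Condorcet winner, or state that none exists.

Check each pair by majority over 13 ballots:
Measure 2–Plan B: Plan B 10–3.
Measure 2–Option I: Option I 8–5.
Measure 2–Option II: Measure 2 13–0.
Measure 2–Proposal Green: Measure 2 13–0.
Plan B–Option I: Option I 7–6.
Plan B–Option II: Plan B 10–3.
Plan B vs Proposal Green: Plan B wins 13–0.
Option I–Option II: Option I 10–3.
Option I vs Proposal Green: Option I wins 10–3.
Option II vs Proposal Green: Option II wins 10–3.
Option I wins every pairwise contest, so Option I is the Condorcet winner.

Option I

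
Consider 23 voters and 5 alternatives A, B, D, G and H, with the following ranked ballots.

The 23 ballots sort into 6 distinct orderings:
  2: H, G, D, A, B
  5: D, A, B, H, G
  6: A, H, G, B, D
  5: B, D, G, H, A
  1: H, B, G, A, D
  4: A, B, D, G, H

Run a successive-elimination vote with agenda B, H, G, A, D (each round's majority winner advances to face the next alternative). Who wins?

Round 1: B vs H — 14–9, B advances.
Round 2: B vs G — 15–8, B advances.
Round 3: B vs A — 6–17, A advances.
Round 4: A vs D — 11–12, D advances.
The agenda winner is D.

D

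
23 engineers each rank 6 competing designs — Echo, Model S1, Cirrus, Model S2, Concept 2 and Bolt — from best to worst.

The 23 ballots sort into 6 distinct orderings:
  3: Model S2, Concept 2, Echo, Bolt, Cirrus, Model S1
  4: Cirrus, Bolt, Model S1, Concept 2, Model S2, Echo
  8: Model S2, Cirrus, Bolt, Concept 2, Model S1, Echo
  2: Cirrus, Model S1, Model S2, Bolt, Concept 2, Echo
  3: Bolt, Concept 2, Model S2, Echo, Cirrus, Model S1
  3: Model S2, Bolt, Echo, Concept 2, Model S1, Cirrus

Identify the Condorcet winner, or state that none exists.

Head-to-head results (23 engineers):
Echo–Model S1: Model S1 14–9.
Echo vs Cirrus: Cirrus wins 14–9.
Echo–Model S2: Model S2 23–0.
Echo vs Concept 2: Concept 2 wins 20–3.
Echo–Bolt: Bolt 20–3.
Model S1–Cirrus: Cirrus 20–3.
Model S1–Model S2: Model S2 17–6.
Model S1 vs Concept 2: Concept 2 wins 17–6.
Model S1–Bolt: Bolt 21–2.
Cirrus–Model S2: Model S2 17–6.
Cirrus vs Concept 2: Cirrus wins 14–9.
Cirrus vs Bolt: Cirrus wins 14–9.
Model S2 vs Concept 2: Model S2, 16–7.
Model S2 vs Bolt: Model S2, 16–7.
Concept 2 vs Bolt: Bolt, 20–3.
Model S2 beats each of Echo, Model S1, Cirrus, Concept 2, Bolt — Model S2 is the Condorcet winner.

Model S2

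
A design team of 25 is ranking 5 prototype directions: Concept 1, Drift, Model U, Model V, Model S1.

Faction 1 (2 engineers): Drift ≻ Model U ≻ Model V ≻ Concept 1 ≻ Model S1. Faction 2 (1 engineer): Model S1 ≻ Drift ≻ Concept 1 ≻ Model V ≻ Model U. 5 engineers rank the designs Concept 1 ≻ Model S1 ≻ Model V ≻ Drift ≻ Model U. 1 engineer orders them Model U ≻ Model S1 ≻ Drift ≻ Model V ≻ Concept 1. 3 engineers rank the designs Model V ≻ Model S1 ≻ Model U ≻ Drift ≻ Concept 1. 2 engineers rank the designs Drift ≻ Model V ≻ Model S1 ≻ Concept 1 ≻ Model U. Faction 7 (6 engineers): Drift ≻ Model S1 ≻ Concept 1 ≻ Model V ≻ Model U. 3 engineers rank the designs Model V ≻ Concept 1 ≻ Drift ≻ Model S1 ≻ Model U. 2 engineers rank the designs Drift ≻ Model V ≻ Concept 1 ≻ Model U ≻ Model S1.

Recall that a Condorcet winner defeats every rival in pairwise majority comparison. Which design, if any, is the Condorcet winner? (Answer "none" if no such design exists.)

Drift

Head-to-head results (25 engineers):
Concept 1 vs Drift: Concept 1 is ranked higher on 5+3 = 8 ballots, Drift on 17. Drift wins 17–8.
Concept 1 vs Model U: 19 to 6, Concept 1.
Concept 1 vs Model V: 1+5+6 = 12 for Concept 1, 13 for Model V — Model V by 13–12.
Concept 1 vs Model S1: Concept 1 preferred on 2+5+3+2 = 12 ballots; Model S1 wins 13–12.
Drift vs Model U: Drift is ranked higher on 21 ballots, Model U on 4. Drift wins 21–4.
Drift vs Model V: 14 to 11, Drift.
Drift vs Model S1: Drift preferred on 2+2+6+3+2 = 15 ballots; Drift wins 15–10.
Model U vs Model V: 3 to 22, Model V.
Model U vs Model S1: Model U preferred on 2+1+2 = 5 ballots; Model S1 wins 20–5.
Model V vs Model S1: Model V preferred on 2+3+2+3+2 = 12 ballots; Model S1 wins 13–12.
Drift wins every pairwise contest, so Drift is the Condorcet winner.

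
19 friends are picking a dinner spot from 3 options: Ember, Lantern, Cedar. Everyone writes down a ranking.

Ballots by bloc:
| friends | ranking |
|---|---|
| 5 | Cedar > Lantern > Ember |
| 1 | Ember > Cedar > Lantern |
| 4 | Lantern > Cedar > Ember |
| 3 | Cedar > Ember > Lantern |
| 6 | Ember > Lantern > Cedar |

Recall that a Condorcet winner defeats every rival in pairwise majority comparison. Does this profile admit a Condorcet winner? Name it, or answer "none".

none

Head-to-head results (19 friends):
Ember vs Lantern: 10 to 9, Ember.
Ember vs Cedar: 1+6 = 7 for Ember, 12 for Cedar — Cedar by 12–7.
Lantern vs Cedar: Lantern is ranked higher on 4+6 = 10 ballots, Cedar on 9. Lantern wins 10–9.
Every restaurant loses at least once (Ember loses to Cedar; Lantern loses to Ember; Cedar loses to Lantern). The majority relation contains the cycle Ember > Lantern > Cedar > Ember, so there is no Condorcet winner.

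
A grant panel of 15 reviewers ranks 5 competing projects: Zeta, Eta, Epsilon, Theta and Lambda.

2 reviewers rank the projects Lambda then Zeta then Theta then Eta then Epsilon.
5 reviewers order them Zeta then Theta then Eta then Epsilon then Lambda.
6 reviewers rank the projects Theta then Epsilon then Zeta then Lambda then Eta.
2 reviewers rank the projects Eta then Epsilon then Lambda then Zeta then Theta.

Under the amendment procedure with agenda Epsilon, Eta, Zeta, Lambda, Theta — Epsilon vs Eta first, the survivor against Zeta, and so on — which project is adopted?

Zeta

Round 1: Epsilon vs Eta — 6–9, Eta advances.
Round 2: Eta vs Zeta — 2–13, Zeta advances.
Round 3: Zeta vs Lambda — 11–4, Zeta advances.
Round 4: Zeta vs Theta — 9–6, Zeta advances.
Zeta survives the agenda.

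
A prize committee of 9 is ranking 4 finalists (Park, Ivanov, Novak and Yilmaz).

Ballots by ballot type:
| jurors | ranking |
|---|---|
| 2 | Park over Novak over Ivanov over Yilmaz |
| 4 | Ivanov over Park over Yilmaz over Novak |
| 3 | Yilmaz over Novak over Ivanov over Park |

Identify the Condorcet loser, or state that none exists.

none

Pairwise majorities:
Park vs Ivanov: 2 for Park, 7 for Ivanov — Ivanov by 7–2.
Park vs Novak: Park, 6–3.
Park vs Yilmaz: Park is ranked higher on 2+4 = 6 ballots, Yilmaz on 3. Park wins 6–3.
Ivanov vs Novak: Ivanov is ranked higher on 4 ballots, Novak on 5. Novak wins 5–4.
Ivanov vs Yilmaz: Ivanov wins 6–3.
Novak vs Yilmaz: 2 for Novak, 7 for Yilmaz — Yilmaz by 7–2.
No nominee is winless: Park beats Novak; Ivanov beats Park; Novak beats Ivanov; Yilmaz beats Novak. There is no Condorcet loser.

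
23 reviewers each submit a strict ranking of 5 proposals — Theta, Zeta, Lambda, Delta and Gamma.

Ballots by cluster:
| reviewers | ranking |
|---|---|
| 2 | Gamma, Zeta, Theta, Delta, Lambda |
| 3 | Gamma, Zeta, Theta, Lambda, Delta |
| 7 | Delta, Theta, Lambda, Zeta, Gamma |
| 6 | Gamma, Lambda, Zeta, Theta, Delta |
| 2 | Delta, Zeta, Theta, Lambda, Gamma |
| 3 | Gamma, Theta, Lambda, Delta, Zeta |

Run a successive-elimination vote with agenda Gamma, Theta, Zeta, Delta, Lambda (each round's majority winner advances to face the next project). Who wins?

Round 1: Gamma vs Theta — 14–9, Gamma advances.
Round 2: Gamma vs Zeta — 14–9, Gamma advances.
Round 3: Gamma vs Delta — 14–9, Gamma advances.
Round 4: Gamma vs Lambda — 14–9, Gamma advances.
Gamma survives the agenda.

Gamma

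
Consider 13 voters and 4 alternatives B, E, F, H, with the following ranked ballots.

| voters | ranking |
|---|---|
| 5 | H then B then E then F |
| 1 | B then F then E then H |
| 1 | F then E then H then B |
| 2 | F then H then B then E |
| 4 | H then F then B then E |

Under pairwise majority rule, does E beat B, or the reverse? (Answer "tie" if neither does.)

Ballots ranking E above B: 1.
Ballots ranking B above E: 13 − 1 = 12.
B wins the head-to-head 12–1.

B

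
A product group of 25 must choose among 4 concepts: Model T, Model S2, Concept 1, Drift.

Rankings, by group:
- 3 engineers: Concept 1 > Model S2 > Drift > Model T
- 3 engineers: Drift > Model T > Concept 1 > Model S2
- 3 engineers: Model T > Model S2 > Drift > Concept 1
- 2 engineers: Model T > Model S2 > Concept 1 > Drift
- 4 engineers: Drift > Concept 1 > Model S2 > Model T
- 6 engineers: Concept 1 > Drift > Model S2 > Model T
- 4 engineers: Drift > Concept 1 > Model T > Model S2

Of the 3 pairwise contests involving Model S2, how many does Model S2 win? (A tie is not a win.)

1

Model S2 against each rival (25 engineers):
Model S2–Model T: Model S2 13–12.
Model S2 vs Concept 1: 3+2 = 5 for Model S2, 20 for Concept 1 — Concept 1 by 20–5.
Model S2 vs Drift: 3+3+2 = 8 for Model S2, 17 for Drift — Drift by 17–8.
Model S2 beats Model T; loses to Concept 1, Drift — 1 pairwise win.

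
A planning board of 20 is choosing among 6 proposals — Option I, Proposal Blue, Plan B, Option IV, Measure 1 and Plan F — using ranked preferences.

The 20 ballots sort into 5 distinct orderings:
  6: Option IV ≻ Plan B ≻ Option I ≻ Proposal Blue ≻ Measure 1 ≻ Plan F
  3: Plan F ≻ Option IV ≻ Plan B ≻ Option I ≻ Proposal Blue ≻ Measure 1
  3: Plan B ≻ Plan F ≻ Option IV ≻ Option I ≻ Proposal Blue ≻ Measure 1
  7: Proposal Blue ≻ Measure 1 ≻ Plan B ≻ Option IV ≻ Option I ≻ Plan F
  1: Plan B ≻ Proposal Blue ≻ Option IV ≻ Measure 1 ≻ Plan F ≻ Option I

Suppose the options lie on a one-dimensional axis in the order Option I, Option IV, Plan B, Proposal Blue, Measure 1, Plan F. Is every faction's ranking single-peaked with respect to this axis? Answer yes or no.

no

Axis positions: Option I=1, Option IV=2, Plan B=3, Proposal Blue=4, Measure 1=5, Plan F=6.
Faction 1 (peak Option IV at position 2): ranking walks positions 2-3-1-4-5-6, expanding outward from the peak — single-peaked.
Faction 2: ranking walks positions 6-2-3-1-4-5; Option IV is ranked above Measure 1 even though Measure 1 lies between Option IV and the peak Plan F on the axis — preferences dip and rise again. Not single-peaked.
Faction 3: ranking walks positions 3-6-2-1-4-5; Plan F is ranked above Proposal Blue even though Proposal Blue lies between Plan F and the peak Plan B on the axis — preferences dip and rise again. Not single-peaked.
Faction 4 (peak Proposal Blue at position 4): ranking walks positions 4-5-3-2-1-6, expanding outward from the peak — single-peaked.
Faction 5 (peak Plan B at position 3): ranking walks positions 3-4-2-5-6-1, expanding outward from the peak — single-peaked.
Faction 2 violates single-peakedness, so the profile is not single-peaked on this axis.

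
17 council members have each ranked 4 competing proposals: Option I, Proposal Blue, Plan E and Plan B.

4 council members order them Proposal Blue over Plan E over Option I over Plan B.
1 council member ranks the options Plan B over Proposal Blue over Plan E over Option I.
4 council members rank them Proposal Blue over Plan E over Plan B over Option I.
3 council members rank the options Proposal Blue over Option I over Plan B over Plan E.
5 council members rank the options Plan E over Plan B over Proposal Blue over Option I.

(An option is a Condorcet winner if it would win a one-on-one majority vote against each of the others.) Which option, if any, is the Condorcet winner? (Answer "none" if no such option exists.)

Proposal Blue

Head-to-head results (17 council members):
Option I vs Proposal Blue: Option I is ranked higher on 0 ballots, Proposal Blue on 17. Proposal Blue wins 17–0.
Option I vs Plan E: 3 to 14, Plan E.
Option I vs Plan B: 4+3 = 7 for Option I, 10 for Plan B — Plan B by 10–7.
Proposal Blue vs Plan E: Proposal Blue preferred on 4+1+4+3 = 12 ballots; Proposal Blue wins 12–5.
Proposal Blue vs Plan B: Proposal Blue preferred on 4+4+3 = 11 ballots; Proposal Blue wins 11–6.
Plan E vs Plan B: Plan E preferred on 4+4+5 = 13 ballots; Plan E wins 13–4.
Only Proposal Blue has no losses; Proposal Blue is the Condorcet winner.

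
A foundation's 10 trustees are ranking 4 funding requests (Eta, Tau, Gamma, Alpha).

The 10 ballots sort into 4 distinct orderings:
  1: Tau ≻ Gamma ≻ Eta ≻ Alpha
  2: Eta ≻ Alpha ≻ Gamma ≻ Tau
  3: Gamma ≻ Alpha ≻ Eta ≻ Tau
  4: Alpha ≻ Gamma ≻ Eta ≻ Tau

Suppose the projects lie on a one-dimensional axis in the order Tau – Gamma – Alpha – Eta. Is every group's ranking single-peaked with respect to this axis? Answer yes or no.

Axis positions: Tau=1, Gamma=2, Alpha=3, Eta=4.
Group 1: ranking walks positions 1-2-4-3; Eta is ranked above Alpha even though Alpha lies between Eta and the peak Tau on the axis — preferences dip and rise again. Not single-peaked.
Group 2 (peak Eta at position 4): ranking walks positions 4-3-2-1, expanding outward from the peak — single-peaked.
Group 3 (peak Gamma at position 2): ranking walks positions 2-3-4-1, expanding outward from the peak — single-peaked.
Group 4 (peak Alpha at position 3): ranking walks positions 3-2-4-1, expanding outward from the peak — single-peaked.
Group 1 violates single-peakedness, so the profile is not single-peaked on this axis.

no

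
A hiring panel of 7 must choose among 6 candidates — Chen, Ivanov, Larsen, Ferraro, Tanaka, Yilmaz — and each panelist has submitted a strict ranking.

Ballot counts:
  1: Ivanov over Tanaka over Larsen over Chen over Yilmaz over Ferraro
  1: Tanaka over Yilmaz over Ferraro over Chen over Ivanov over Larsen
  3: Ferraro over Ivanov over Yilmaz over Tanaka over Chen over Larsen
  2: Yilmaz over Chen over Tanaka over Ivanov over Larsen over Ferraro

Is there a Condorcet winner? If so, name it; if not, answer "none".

none

Check each pair by majority over 7 ballots:
Chen vs Ivanov: Ivanov wins 4–3.
Chen vs Larsen: Chen, 6–1.
Chen vs Ferraro: Ferraro wins 4–3.
Chen–Tanaka: Tanaka 5–2.
Chen–Yilmaz: Yilmaz 6–1.
Ivanov vs Larsen: Ivanov wins 7–0.
Ivanov–Ferraro: Ferraro 4–3.
Ivanov vs Tanaka: Ivanov, 4–3.
Ivanov vs Yilmaz: Ivanov, 4–3.
Larsen vs Ferraro: Ferraro, 4–3.
Larsen vs Tanaka: Tanaka, 7–0.
Larsen–Yilmaz: Yilmaz 6–1.
Ferraro vs Tanaka: Tanaka wins 4–3.
Ferraro vs Yilmaz: Yilmaz wins 4–3.
Tanaka vs Yilmaz: Yilmaz, 5–2.
Each candidate drops at least one matchup (Chen loses to Ivanov; Ivanov loses to Ferraro; Larsen loses to Chen; Ferraro loses to Tanaka; Tanaka loses to Ivanov; Yilmaz loses to Ivanov); the cycle Ivanov → Tanaka → Ferraro → Ivanov rules out a Condorcet winner.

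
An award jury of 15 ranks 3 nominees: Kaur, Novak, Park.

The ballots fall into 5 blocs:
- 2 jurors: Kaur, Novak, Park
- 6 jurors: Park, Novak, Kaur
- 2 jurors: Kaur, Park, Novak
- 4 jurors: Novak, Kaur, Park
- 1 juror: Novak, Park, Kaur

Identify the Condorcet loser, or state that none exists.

Pairwise majorities:
Kaur vs Novak: 2+2 = 4 for Kaur, 11 for Novak — Novak by 11–4.
Kaur vs Park: 8 to 7, Kaur.
Novak vs Park: 2+4+1 = 7 for Novak, 8 for Park — Park by 8–7.
Each nominee has at least one pairwise win (Kaur beats Park; Novak beats Kaur; Park beats Novak) — no Condorcet loser.

none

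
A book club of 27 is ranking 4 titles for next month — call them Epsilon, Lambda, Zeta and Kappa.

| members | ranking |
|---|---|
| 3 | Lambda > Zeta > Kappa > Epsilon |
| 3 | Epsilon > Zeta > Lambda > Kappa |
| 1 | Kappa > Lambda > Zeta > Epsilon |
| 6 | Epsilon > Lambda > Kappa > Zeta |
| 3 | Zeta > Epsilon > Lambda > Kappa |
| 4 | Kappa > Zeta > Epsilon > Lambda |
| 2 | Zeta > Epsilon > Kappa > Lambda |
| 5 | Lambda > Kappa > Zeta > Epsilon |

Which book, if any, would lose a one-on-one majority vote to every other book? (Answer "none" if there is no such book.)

Head-to-head results (27 members):
Epsilon–Lambda: Epsilon 18–9.
Epsilon vs Zeta: 3+6 = 9 for Epsilon, 18 for Zeta — Zeta by 18–9.
Epsilon–Kappa: Epsilon 14–13.
Lambda vs Zeta: Lambda, 15–12.
Lambda vs Kappa: Lambda is ranked higher on 3+3+6+3+5 = 20 ballots, Kappa on 7. Lambda wins 20–7.
Zeta vs Kappa: Zeta is ranked higher on 3+3+3+2 = 11 ballots, Kappa on 16. Kappa wins 16–11.
Every book wins at least one matchup (Epsilon beats Lambda; Lambda beats Zeta; Zeta beats Epsilon; Kappa beats Zeta), so there is no Condorcet loser.

none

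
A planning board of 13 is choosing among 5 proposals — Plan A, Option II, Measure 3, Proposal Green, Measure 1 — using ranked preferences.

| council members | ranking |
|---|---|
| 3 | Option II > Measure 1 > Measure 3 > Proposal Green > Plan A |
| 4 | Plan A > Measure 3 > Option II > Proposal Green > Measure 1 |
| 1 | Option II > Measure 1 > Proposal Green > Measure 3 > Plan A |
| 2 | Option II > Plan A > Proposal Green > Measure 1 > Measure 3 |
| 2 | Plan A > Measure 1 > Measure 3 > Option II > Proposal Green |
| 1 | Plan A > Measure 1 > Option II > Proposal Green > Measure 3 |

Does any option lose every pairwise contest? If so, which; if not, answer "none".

Head-to-head results (13 council members):
Plan A vs Option II: 4+2+1 = 7 for Plan A, 6 for Option II — Plan A by 7–6.
Plan A vs Measure 3: 4+2+2+1 = 9 for Plan A, 4 for Measure 3 — Plan A by 9–4.
Plan A vs Proposal Green: 4+2+2+1 = 9 for Plan A, 4 for Proposal Green — Plan A by 9–4.
Plan A vs Measure 1: 4+2+2+1 = 9 for Plan A, 4 for Measure 1 — Plan A by 9–4.
Option II–Measure 3: Option II 7–6.
Option II vs Proposal Green: 3+4+1+2+2+1 = 13 for Option II, 0 for Proposal Green — Option II by 13–0.
Option II vs Measure 1: Option II wins 10–3.
Measure 3 vs Proposal Green: Measure 3 wins 9–4.
Measure 3 vs Measure 1: 4 for Measure 3, 9 for Measure 1 — Measure 1 by 9–4.
Proposal Green vs Measure 1: 6 to 7, Measure 1.
Only Proposal Green has no wins; Proposal Green is the Condorcet loser.

Proposal Green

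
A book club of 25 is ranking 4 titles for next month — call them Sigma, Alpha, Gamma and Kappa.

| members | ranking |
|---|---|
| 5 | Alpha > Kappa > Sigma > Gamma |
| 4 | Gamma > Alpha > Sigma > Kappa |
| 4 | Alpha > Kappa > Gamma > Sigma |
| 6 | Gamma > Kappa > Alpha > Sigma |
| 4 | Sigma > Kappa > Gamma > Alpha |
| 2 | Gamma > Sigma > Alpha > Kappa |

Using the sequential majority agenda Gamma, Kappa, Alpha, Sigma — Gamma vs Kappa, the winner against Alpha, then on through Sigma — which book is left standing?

Round 1: Gamma vs Kappa — 12–13, Kappa advances.
Round 2: Kappa vs Alpha — 10–15, Alpha advances.
Round 3: Alpha vs Sigma — 19–6, Alpha advances.
Alpha survives the agenda.

Alpha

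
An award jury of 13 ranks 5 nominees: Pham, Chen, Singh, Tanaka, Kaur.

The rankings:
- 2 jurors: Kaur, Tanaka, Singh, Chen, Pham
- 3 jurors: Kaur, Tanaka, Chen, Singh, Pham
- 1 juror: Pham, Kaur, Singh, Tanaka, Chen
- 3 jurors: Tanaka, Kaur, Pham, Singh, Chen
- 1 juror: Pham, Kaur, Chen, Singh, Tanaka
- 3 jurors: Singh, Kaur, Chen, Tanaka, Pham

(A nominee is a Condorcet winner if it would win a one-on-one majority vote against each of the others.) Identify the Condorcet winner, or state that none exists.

Kaur

Head-to-head results (13 jurors):
Pham vs Chen: 1+3+1 = 5 for Pham, 8 for Chen — Chen by 8–5.
Pham vs Singh: Pham is ranked higher on 1+3+1 = 5 ballots, Singh on 8. Singh wins 8–5.
Pham vs Tanaka: 2 to 11, Tanaka.
Pham vs Kaur: 2 to 11, Kaur.
Chen vs Singh: 4 to 9, Singh.
Chen vs Tanaka: 1+3 = 4 for Chen, 9 for Tanaka — Tanaka by 9–4.
Chen vs Kaur: 0 for Chen, 13 for Kaur — Kaur by 13–0.
Singh vs Tanaka: Singh preferred on 1+1+3 = 5 ballots; Tanaka wins 8–5.
Singh vs Kaur: 3 to 10, Kaur.
Tanaka vs Kaur: 3 to 10, Kaur.
Only Kaur has no losses; Kaur is the Condorcet winner.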